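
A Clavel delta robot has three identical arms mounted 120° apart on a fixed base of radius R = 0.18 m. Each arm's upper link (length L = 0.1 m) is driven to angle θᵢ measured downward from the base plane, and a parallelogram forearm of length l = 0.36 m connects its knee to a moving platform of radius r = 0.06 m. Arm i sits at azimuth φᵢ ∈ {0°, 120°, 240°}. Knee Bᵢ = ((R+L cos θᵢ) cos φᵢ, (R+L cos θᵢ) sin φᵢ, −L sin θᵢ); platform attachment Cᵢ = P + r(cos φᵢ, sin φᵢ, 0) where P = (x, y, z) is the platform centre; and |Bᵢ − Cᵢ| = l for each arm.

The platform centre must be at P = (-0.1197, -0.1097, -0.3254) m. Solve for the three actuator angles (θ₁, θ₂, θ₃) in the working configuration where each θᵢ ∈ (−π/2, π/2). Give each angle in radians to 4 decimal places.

θ₁ = 1.3964, θ₂ = 0.9595, θ₃ = -0.2619

φ1=0.0° → target in arm frame (-0.1197, -0.1097)
  A=0.2397, B=-0.3254, C=(l²−L²−A²−y'²−z²)/(2L)=-0.2789
  √(A²+B²)=0.4042;  θ1 = -0.9359+2.3323 ≈ 1.3964
φ2=120.0° → target in arm frame (-0.0352, 0.1585)
  A cos θ + B sin θ = C:  0.1552·cos θ + -0.3254·sin θ = -0.1774
  √(A²+B²)=0.3605;  θ2 = -1.1259+2.0854 ≈ 0.9595
rotate P by −φ3: (0.1549, -0.0488, -0.3254)
  A cos θ + B sin θ = C:  -0.0349·cos θ + -0.3254·sin θ = 0.0506
  γ=atan2(-0.3254,-0.0349)=-1.6775;  ψ=arccos(0.1546)=1.4156;  θ3=γ+ψ≈-0.2619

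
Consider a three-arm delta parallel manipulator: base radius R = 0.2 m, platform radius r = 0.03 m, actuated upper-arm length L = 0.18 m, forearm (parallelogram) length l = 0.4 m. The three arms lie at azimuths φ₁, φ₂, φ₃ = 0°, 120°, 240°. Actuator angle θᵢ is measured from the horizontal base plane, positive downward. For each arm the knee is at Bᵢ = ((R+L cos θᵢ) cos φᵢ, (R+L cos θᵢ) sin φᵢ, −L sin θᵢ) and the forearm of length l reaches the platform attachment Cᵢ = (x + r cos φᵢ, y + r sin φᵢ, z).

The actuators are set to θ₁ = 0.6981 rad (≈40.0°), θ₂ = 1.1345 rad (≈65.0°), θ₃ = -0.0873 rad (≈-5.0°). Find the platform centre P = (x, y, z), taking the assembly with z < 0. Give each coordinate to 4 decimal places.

φ1=0.0°: virtual centre (0.3079, 0.0000, -0.1157), radius l
O2 = (0.2461·cos120.0°, 0.2461·sin120.0°, -0.1631) = (-0.1230, 0.2131, -0.1631)
O3 = (0.3493·cos240.0°, 0.3493·sin240.0°, 0.0157) = (-0.1747, -0.3025, 0.0157)
|O₂|²−|O₁|² = -0.0210;  |O₃|²−|O₁|² = 0.0141
plane₁₂: -0.8618x+0.4262y+-0.0949z = -0.0210
Cramer: x(z) = 0.0072+0.0585z;  y(z) = -0.0348+0.3410z
into |P−O₁|² = l²: 1.1197z² + 0.1725z + -0.0550 = 0;  Δ = 0.2760;  z = -0.3116 or 0.1576 → z<0 root = -0.3116
x = -0.0110, y = -0.1410

(-0.0110, -0.1410, -0.3116)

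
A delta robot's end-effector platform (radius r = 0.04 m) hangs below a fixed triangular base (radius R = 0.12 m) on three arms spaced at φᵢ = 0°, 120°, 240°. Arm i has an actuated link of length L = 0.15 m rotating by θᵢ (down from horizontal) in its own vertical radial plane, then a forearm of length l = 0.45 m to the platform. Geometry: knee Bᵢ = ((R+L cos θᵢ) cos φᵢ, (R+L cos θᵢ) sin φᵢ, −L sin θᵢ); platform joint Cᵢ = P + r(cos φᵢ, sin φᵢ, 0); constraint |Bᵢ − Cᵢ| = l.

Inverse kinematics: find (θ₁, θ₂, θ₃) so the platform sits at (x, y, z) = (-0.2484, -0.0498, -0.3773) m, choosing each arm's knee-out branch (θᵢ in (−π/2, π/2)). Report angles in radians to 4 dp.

θ₁ = 1.2218, θ₂ = 0.1745, θ₃ = -0.1744

arm 1 (φ=0.0°): x'=-0.2484, y'=-0.0498
  e−x'=0.3284;  (l²−L²−(e−x')²−y'²−z²)/2L = -0.2423
  γ=atan2(-0.3773,0.3284)=-0.8546;  ψ=arccos(-0.4844)=2.0764;  θ1=γ+ψ≈1.2218
arm 2 (φ=120.0°): x'=0.0811, y'=0.2400
  e−x'=-0.0011;  (l²−L²−(e−x')²−y'²−z²)/2L = -0.0666
  γ=atan2(-0.3773,-0.0011)=-1.5736;  ψ=arccos(-0.1764)=1.7481;  θ2=γ+ψ≈0.1745
arm 3 (φ=240.0°): x'=0.1673, y'=-0.1902
  A=-0.0873, B=-0.3773, C=(l²−L²−A²−y'²−z²)/(2L)=-0.0206
  θ3 = atan2(B,A) + arccos(C/0.3873) = -0.1744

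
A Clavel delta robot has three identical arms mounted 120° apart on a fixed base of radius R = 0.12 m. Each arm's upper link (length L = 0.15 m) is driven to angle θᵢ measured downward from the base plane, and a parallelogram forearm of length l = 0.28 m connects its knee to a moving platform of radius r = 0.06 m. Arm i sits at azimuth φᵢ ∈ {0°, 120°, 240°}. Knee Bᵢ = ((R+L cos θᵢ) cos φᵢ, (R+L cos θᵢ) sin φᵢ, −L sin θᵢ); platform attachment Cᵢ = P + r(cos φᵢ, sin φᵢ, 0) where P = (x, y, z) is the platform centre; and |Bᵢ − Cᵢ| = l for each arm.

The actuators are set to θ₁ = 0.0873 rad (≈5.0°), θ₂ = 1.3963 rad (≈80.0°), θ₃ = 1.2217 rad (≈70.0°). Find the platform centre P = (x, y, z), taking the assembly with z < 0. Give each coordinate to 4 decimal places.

O1 = (0.2094·cos0.0°, 0.2094·sin0.0°, -0.0131) = (0.2094, 0.0000, -0.0131)
arm 2 at φ=120.0°: e+L cos θ2 = 0.0860;  O2 = (-0.0430, 0.0745, -0.1477)
arm 3 at φ=240.0°: e+L cos θ3 = 0.1113;  O3 = (-0.0557, -0.0964, -0.1410)
subtract pairs → two planes through P
[-0.5049 0.1490 -0.2693]·P = -0.0148;  [-0.5302 -0.1928 -0.2557]·P = -0.0118
Cramer: x(z) = 0.0261-0.5105z;  y(z) = -0.0108+0.0773z
sphere 1 gives Az²+Bz+C=0 with A=1.2666, B=0.2116, C=-0.0445;  B²−4AC=0.2703;  roots -0.2888, 0.1217;  negative root z = -0.2888
x = 0.1736, y = -0.0331

(0.1736, -0.0331, -0.2888)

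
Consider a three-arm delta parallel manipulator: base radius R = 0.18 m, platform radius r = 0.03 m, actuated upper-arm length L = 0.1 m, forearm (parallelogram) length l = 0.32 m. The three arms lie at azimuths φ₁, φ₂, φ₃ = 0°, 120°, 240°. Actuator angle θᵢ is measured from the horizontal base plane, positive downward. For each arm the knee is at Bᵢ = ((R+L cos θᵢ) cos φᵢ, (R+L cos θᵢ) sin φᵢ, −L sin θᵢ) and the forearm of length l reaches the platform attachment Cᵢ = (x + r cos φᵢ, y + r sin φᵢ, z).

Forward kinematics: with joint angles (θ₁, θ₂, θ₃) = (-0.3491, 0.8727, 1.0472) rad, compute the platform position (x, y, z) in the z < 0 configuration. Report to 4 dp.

(0.0998, 0.0150, -0.2511)

S1 = (0.2440·cos0.0°, 0.2440·sin0.0°, 0.0342) = (0.2440, 0.0000, 0.0342)
φ2=120.0°: virtual centre (-0.1071, 0.1856, -0.0766), radius l
arm 3 at φ=240.0°: e+L cos θ3 = 0.2000;  S3 = (-0.1000, -0.1732, -0.0866)
eliminate P² terms by subtracting sphere 1 from 2 and 3
plane₁₂: -0.7022x+0.3711y+-0.2216z = -0.0089
Cramer: x(z) = 0.0160-0.3338z;  y(z) = 0.0063-0.0345z
quadratic in z: (1.1126)z²+(0.0834)z+(-0.0492)=0, √Δ=0.4754 → z ∈ {-0.2511, 0.1762}; z = -0.2511 (taking z<0)
x = 0.0998, y = 0.0150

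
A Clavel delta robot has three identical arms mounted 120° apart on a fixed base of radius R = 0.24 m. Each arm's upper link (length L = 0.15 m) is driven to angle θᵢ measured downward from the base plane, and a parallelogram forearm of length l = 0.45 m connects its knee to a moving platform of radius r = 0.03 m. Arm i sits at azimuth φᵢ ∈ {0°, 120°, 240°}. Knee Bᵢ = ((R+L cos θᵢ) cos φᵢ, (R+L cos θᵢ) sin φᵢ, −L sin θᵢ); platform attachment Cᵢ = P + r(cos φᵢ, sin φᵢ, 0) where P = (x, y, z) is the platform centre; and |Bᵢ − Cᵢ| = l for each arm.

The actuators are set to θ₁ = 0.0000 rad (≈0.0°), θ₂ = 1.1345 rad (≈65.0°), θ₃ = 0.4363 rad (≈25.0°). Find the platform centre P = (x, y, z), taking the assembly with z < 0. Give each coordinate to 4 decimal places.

(0.0940, -0.0826, -0.3534)

φ1=0.0°: virtual centre (0.3600, 0.0000, 0.0000), radius l
φ2=120.0°: virtual centre (-0.1367, 0.2368, -0.1359), radius l
φ3=240.0°: virtual centre (-0.1730, -0.2996, -0.0634), radius l
|centre ₂|²−|centre ₁|² = -0.0364;  |centre ₃|²−|centre ₁|² = -0.0059
linear system: -0.9934x+0.4735y = -0.0364−-0.2719z; -1.0659x+-0.5992y = -0.0059−-0.1268z
det = 1.1000;  x = 0.0224+-0.2027z,  y = -0.0299+0.1490z
sphere 1 gives Az²+Bz+C=0 with A=1.0633, B=0.1280, C=-0.0876;  B²−4AC=0.3890;  roots -0.3534, 0.2331;  negative root z = -0.3534
x = 0.0940, y = -0.0826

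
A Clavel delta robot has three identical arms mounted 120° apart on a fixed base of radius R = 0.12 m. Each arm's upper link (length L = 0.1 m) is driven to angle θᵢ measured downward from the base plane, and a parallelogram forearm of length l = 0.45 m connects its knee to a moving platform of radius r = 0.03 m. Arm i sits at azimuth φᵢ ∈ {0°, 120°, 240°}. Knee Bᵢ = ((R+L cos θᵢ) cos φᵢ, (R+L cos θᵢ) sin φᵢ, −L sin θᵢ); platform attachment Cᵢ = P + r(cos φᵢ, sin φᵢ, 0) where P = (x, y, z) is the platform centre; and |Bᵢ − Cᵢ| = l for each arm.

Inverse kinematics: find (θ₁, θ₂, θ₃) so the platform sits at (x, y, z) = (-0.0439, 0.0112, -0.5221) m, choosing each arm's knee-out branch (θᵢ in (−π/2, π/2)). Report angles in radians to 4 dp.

θ₁ = 1.3954, θ₂ = 1.0464, θ₃ = 1.1340

arm 1 (φ=0.0°): x'=-0.0439, y'=0.0112
  A cos θ + B sin θ = C:  0.1339·cos θ + -0.5221·sin θ = -0.4907
  γ=atan2(-0.5221,0.1339)=-1.3197;  ψ=arccos(-0.9104)=2.7151;  θ1=γ+ψ≈1.3954
arm 2 (φ=120.0°): x'=0.0316, y'=0.0324
  A=0.0584, B=-0.5221, C=(l²−L²−A²−y'²−z²)/(2L)=-0.4227
  θ2 = atan2(B,A) + arccos(C/0.5254) = 1.0464
arm 3 (φ=240.0°): x'=0.0123, y'=-0.0436
  A cos θ + B sin θ = C:  0.0777·cos θ + -0.5221·sin θ = -0.4402
  θ3 = atan2(B,A) + arccos(C/0.5279) = 1.1340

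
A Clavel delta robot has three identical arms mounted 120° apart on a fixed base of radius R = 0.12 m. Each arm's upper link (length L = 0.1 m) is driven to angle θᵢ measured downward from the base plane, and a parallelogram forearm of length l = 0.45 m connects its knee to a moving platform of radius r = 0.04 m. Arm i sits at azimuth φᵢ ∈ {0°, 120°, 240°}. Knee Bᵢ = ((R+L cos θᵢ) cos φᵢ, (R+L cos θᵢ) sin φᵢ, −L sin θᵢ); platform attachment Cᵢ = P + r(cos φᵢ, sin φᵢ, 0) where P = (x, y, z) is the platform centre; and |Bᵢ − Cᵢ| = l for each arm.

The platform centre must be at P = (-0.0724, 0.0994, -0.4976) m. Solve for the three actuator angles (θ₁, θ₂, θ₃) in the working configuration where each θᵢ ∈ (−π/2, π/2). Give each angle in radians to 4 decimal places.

θ₁ = 1.3085, θ₂ = 0.5233, θ₃ = 1.2213

φ1=0.0° → target in arm frame (-0.0724, 0.0994)
  A cos θ + B sin θ = C:  0.1524·cos θ + -0.4976·sin θ = -0.4411
  γ=atan2(-0.4976,0.1524)=-1.2736;  ψ=arccos(-0.8475)=2.5821;  θ1=γ+ψ≈1.3085
φ2=120.0° → target in arm frame (0.1223, 0.0130)
  e−x'=-0.0423;  (l²−L²−(e−x')²−y'²−z²)/2L = -0.2853
  √(A²+B²)=0.4994;  θ2 = -1.6556+2.1789 ≈ 0.5233
φ3=240.0° → target in arm frame (-0.0499, -0.1124)
  e−x'=0.1299;  (l²−L²−(e−x')²−y'²−z²)/2L = -0.4230
  γ=atan2(-0.4976,0.1299)=-1.3155;  ψ=arccos(-0.8226)=2.5368;  θ3=γ+ψ≈1.2213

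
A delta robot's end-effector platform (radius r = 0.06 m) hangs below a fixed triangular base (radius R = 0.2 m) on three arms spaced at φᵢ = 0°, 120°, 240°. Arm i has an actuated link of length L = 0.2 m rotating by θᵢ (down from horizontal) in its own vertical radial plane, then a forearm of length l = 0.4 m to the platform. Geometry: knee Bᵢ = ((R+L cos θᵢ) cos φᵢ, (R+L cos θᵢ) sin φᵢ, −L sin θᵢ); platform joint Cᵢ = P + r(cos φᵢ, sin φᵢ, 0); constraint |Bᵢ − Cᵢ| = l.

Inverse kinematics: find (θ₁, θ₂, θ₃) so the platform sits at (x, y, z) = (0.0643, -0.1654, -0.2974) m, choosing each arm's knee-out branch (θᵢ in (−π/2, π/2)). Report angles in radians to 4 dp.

arm 1 (φ=0.0°): x'=0.0643, y'=-0.1654
  A cos θ + B sin θ = C:  0.0757·cos θ + -0.2974·sin θ = -0.0038
  γ=atan2(-0.2974,0.0757)=-1.3215;  ψ=arccos(-0.0125)=1.5833;  θ1=γ+ψ≈0.2617
φ2=120.0° → target in arm frame (-0.1754, 0.0270)
  A cos θ + B sin θ = C:  0.3154·cos θ + -0.2974·sin θ = -0.1716
  √(A²+B²)=0.4335;  θ2 = -0.7560+1.9778 ≈ 1.2218
rotate P by −φ3: (0.1111, 0.1384, -0.2974)
  e−x'=0.0289;  (l²−L²−(e−x')²−y'²−z²)/2L = 0.0289
  θ3 = atan2(B,A) + arccos(C/0.2988) = 0.0000

θ₁ = 0.2617, θ₂ = 1.2218, θ₃ = 0.0000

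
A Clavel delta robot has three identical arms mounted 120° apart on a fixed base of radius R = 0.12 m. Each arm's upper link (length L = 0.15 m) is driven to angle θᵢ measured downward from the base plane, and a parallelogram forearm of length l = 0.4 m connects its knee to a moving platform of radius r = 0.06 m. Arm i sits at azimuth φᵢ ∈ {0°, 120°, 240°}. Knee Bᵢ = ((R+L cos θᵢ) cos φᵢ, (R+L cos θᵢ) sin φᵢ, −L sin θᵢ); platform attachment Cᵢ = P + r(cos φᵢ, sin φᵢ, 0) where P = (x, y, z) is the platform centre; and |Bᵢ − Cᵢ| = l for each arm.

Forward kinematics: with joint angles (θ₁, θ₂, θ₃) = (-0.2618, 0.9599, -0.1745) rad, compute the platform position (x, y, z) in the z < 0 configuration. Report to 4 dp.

S1 = (0.2049·cos0.0°, 0.2049·sin0.0°, 0.0388) = (0.2049, 0.0000, 0.0388)
arm 2 at φ=120.0°: (R−r)+L cos θ2 = 0.1460;  S2 = (-0.0730, 0.1265, -0.1229)
φ3=240.0°: virtual centre (-0.1039, -0.1799, 0.0260), radius l
eliminate P² terms by subtracting sphere 1 from 2 and 3
linear system: -0.5558x+0.2529y = -0.0071−-0.3234z; -0.6175x+-0.3598y = 0.0003−-0.0256z
Cramer: x(z) = 0.0069-0.3448z;  y(z) = -0.0128+0.5208z
sphere 1 gives Az²+Bz+C=0 with A=1.3901, B=0.0456, C=-0.1191;  B²−4AC=0.6645;  roots -0.3096, 0.2768;  negative root z = -0.3096
x = 0.1136, y = -0.1740

(0.1136, -0.1740, -0.3096)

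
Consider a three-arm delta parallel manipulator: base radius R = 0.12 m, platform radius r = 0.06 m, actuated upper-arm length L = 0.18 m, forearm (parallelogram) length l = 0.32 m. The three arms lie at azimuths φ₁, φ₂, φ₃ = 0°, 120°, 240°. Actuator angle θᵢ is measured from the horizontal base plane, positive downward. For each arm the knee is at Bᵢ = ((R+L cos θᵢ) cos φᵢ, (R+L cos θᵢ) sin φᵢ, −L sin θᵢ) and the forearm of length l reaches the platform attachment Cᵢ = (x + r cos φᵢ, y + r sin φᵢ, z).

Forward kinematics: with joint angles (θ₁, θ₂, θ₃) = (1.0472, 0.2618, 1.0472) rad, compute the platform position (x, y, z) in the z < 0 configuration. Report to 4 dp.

(-0.0706, 0.1222, -0.3529)

S1 = (0.1500·cos0.0°, 0.1500·sin0.0°, -0.1559) = (0.1500, 0.0000, -0.1559)
S2 = (0.2339·cos120.0°, 0.2339·sin120.0°, -0.0466) = (-0.1169, 0.2025, -0.0466)
S3 = (0.1500·cos240.0°, 0.1500·sin240.0°, -0.1559) = (-0.0750, -0.1299, -0.1559)
eliminate P² terms by subtracting sphere 1 from 2 and 3
plane₁₂: -0.5339x+0.4051y+0.2186z = 0.0101
det = 0.3210;  x = -0.0081+0.1769z,  y = 0.0141+-0.3065z
sphere 1 gives Az²+Bz+C=0 with A=1.1252, B=0.2472, C=-0.0529;  B²−4AC=0.2991;  roots -0.3529, 0.1332;  negative root z = -0.3529
x = -0.0706, y = 0.1222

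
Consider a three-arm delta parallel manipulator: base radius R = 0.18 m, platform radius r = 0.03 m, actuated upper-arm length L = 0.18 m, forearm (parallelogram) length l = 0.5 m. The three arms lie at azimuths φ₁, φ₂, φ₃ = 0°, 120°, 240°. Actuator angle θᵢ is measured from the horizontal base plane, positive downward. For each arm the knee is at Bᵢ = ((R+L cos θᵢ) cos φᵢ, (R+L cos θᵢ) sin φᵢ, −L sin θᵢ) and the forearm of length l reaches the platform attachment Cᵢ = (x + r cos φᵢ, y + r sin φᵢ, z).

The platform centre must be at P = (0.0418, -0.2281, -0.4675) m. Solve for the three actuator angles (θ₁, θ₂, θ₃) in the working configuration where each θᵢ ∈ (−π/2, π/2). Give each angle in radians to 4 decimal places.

θ₁ = 0.6113, θ₂ = 1.3966, θ₃ = 0.0874

arm 1 (φ=0.0°): x'=0.0418, y'=-0.2281
  A=0.1082, B=-0.4675, C=(l²−L²−A²−y'²−z²)/(2L)=-0.1797
  θ1 = atan2(B,A) + arccos(C/0.4799) = 0.6113
φ2=120.0° → target in arm frame (-0.2184, 0.0779)
  A cos θ + B sin θ = C:  0.3684·cos θ + -0.4675·sin θ = -0.3966
  θ2 = atan2(B,A) + arccos(C/0.5952) = 1.3966
rotate P by −φ3: (0.1766, 0.1502, -0.4675)
  e−x'=-0.0266;  (l²−L²−(e−x')²−y'²−z²)/2L = -0.0673
  √(A²+B²)=0.4683;  θ3 = -1.6277+1.7151 ≈ 0.0874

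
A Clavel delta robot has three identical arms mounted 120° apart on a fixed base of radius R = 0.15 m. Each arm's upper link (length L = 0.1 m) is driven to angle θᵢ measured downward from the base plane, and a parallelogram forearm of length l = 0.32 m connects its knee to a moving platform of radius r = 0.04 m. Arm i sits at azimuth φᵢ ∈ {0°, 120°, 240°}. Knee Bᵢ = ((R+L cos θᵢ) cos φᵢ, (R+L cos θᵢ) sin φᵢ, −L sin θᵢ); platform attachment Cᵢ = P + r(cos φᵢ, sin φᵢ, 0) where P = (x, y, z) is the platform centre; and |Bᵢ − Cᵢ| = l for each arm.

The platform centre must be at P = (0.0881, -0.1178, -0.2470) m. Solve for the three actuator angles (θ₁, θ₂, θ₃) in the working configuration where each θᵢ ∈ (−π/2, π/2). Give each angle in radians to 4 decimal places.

arm 1 (φ=0.0°): x'=0.0881, y'=-0.1178
  A=0.0219, B=-0.2470, C=(l²−L²−A²−y'²−z²)/(2L)=0.0852
  θ1 = atan2(B,A) + arccos(C/0.2480) = -0.2622
arm 2 (φ=120.0°): x'=-0.1461, y'=-0.0174
  e−x'=0.2561;  (l²−L²−(e−x')²−y'²−z²)/2L = -0.1724
  √(A²+B²)=0.3558;  θ2 = -0.7674+2.0767 ≈ 1.3093
rotate P by −φ3: (0.0580, 0.1352, -0.2470)
  e−x'=0.0520;  (l²−L²−(e−x')²−y'²−z²)/2L = 0.0520
  θ3 = atan2(B,A) + arccos(C/0.2524) = 0.0000

θ₁ = -0.2622, θ₂ = 1.3093, θ₃ = 0.0000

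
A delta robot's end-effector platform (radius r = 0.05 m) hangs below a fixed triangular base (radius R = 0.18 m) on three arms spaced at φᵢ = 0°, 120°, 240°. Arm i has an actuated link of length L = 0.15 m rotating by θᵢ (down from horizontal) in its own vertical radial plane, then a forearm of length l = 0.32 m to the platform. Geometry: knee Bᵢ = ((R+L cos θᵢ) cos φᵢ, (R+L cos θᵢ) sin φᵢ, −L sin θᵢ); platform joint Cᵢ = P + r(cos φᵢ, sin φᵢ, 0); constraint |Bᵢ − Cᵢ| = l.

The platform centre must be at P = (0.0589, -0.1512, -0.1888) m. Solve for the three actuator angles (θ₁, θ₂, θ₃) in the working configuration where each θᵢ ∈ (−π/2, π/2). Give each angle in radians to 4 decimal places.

θ₁ = 0.0868, θ₂ = 1.3965, θ₃ = -0.3491

rotate P by −φ1: (0.0589, -0.1512, -0.1888)
  e−x'=0.0711;  (l²−L²−(e−x')²−y'²−z²)/2L = 0.0545
  γ=atan2(-0.1888,0.0711)=-1.2106;  ψ=arccos(0.2699)=1.2975;  θ1=γ+ψ≈0.0868
arm 2 (φ=120.0°): x'=-0.1604, y'=0.0246
  A cos θ + B sin θ = C:  0.2904·cos θ + -0.1888·sin θ = -0.1356
  γ=atan2(-0.1888,0.2904)=-0.5765;  ψ=arccos(-0.3915)=1.9730;  θ2=γ+ψ≈1.3965
rotate P by −φ3: (0.1015, 0.1266, -0.1888)
  e−x'=0.0285;  (l²−L²−(e−x')²−y'²−z²)/2L = 0.0914
  γ=atan2(-0.1888,0.0285)=-1.4209;  ψ=arccos(0.4785)=1.0718;  θ3=γ+ψ≈-0.3491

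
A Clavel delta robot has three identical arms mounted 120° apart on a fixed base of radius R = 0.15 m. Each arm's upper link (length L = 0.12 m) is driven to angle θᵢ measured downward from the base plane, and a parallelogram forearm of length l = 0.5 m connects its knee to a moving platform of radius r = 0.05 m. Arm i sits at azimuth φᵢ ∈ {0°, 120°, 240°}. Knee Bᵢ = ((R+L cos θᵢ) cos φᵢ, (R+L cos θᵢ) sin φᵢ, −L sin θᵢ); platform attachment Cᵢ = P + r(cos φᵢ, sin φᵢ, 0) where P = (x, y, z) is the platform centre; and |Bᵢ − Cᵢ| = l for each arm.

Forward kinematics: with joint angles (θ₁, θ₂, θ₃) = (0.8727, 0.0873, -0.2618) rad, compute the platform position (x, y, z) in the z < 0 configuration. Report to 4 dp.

(-0.1735, -0.0489, -0.4450)

arm 1 at φ=0.0°: e+L cos θ1 = 0.1771;  centre 1 = (0.1771, 0.0000, -0.0919)
centre 2 = (0.2195·cos120.0°, 0.2195·sin120.0°, -0.0105) = (-0.1098, 0.1901, -0.0105)
arm 3 at φ=240.0°: e+L cos θ3 = 0.2159;  centre 3 = (-0.1080, -0.1870, 0.0311)
subtract pairs → two planes through P
linear system: -0.5738x+0.3803y = 0.0085−0.1629z; -0.5702x+-0.3740y = 0.0078−0.2460z
det = 0.4314;  x = -0.0142+0.3581z,  y = 0.0009+0.1118z
into |P−centre ₁|² = l²: 1.1407z² + 0.0470z + -0.2049 = 0;  Δ = 0.9373;  z = -0.4450 or 0.4037 → z<0 root = -0.4450
x = -0.1735, y = -0.0489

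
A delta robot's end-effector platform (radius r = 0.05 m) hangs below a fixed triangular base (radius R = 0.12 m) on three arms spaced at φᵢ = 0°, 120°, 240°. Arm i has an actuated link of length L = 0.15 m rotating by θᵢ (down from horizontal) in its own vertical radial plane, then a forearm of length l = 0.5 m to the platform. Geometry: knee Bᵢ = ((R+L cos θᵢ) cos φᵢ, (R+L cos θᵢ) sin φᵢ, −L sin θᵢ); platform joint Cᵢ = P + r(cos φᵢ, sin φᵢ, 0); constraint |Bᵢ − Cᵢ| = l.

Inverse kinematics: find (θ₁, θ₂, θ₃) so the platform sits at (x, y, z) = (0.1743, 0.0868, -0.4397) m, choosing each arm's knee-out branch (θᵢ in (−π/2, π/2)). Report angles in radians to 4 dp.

θ₁ = -0.3494, θ₂ = 0.2614, θ₃ = 0.6980

arm 1 (φ=0.0°): x'=0.1743, y'=0.0868
  e−x'=-0.1043;  (l²−L²−(e−x')²−y'²−z²)/2L = 0.0525
  √(A²+B²)=0.4519;  θ1 = -1.8037+1.4543 ≈ -0.3494
rotate P by −φ2: (-0.0120, -0.1943, -0.4397)
  e−x'=0.0820;  (l²−L²−(e−x')²−y'²−z²)/2L = -0.0344
  θ2 = atan2(B,A) + arccos(C/0.4473) = 0.2614
arm 3 (φ=240.0°): x'=-0.1623, y'=0.1075
  A=0.2323, B=-0.4397, C=(l²−L²−A²−y'²−z²)/(2L)=-0.1046
  √(A²+B²)=0.4973;  θ3 = -1.0847+1.7827 ≈ 0.6980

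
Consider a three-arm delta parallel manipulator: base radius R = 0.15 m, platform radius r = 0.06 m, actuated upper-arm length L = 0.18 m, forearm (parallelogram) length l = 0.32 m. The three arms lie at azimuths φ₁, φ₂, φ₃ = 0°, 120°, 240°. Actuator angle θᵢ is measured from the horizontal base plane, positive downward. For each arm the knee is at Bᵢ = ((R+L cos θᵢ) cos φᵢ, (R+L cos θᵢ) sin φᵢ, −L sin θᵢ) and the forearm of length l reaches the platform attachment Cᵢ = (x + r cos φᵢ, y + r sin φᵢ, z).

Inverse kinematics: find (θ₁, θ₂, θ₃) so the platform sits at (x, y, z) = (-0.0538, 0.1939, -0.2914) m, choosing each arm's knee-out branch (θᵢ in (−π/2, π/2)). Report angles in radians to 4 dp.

θ₁ = 1.1344, θ₂ = -0.0874, θ₃ = 1.3965

arm 1 (φ=0.0°): x'=-0.0538, y'=0.1939
  A cos θ + B sin θ = C:  0.1438·cos θ + -0.2914·sin θ = -0.2033
  θ1 = atan2(B,A) + arccos(C/0.3249) = 1.1344
arm 2 (φ=120.0°): x'=0.1948, y'=-0.0504
  e−x'=-0.1048;  (l²−L²−(e−x')²−y'²−z²)/2L = -0.0790
  γ=atan2(-0.2914,-0.1048)=-1.9161;  ψ=arccos(-0.2551)=1.8287;  θ2=γ+ψ≈-0.0874
rotate P by −φ3: (-0.1410, -0.1435, -0.2914)
  A cos θ + B sin θ = C:  0.2310·cos θ + -0.2914·sin θ = -0.2469
  γ=atan2(-0.2914,0.2310)=-0.9005;  ψ=arccos(-0.6640)=2.2969;  θ3=γ+ψ≈1.3965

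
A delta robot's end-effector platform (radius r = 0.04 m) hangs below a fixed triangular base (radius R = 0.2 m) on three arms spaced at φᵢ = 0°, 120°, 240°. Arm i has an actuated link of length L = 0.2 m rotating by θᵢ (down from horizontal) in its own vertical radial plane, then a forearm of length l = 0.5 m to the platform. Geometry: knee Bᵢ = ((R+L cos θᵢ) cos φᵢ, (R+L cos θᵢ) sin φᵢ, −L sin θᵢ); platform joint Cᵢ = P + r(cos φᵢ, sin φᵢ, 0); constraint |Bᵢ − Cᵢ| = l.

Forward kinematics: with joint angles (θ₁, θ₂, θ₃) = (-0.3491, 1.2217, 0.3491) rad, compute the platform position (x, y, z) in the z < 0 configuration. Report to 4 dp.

S1 = (0.3479·cos0.0°, 0.3479·sin0.0°, 0.0684) = (0.3479, 0.0000, 0.0684)
S2 = (0.2284·cos120.0°, 0.2284·sin120.0°, -0.1879) = (-0.1142, 0.1978, -0.1879)
S3 = (0.3479·cos240.0°, 0.3479·sin240.0°, -0.0684) = (-0.1740, -0.3013, -0.0684)
subtract pairs → two planes through P
plane₁₂: -0.9243x+0.3956y+-0.5127z = -0.0382
det = 0.9700;  x = 0.0238+-0.4302z,  y = -0.0412+0.2910z
into |P−S₁|² = l²: 1.2697z² + 0.1181z + -0.1385 = 0;  Δ = 0.7176;  z = -0.3801 or 0.2871 → z<0 root = -0.3801
x = 0.1873, y = -0.1518

(0.1873, -0.1518, -0.3801)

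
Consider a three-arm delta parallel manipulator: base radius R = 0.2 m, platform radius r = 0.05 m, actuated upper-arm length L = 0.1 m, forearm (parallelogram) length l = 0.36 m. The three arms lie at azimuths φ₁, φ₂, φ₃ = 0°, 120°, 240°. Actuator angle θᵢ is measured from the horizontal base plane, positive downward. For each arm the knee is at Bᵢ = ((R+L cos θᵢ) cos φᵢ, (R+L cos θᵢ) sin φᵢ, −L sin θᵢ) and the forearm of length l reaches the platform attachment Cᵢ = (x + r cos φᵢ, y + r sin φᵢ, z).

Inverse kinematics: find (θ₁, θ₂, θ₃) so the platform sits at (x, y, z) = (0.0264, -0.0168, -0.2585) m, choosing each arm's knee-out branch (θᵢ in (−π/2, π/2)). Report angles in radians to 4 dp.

arm 1 (φ=0.0°): x'=0.0264, y'=-0.0168
  e−x'=0.1236;  (l²−L²−(e−x')²−y'²−z²)/2L = 0.1861
  θ1 = atan2(B,A) + arccos(C/0.2865) = -0.2609
rotate P by −φ2: (-0.0277, -0.0145, -0.2585)
  e−x'=0.1777;  (l²−L²−(e−x')²−y'²−z²)/2L = 0.1049
  θ2 = atan2(B,A) + arccos(C/0.3137) = 0.2615
arm 3 (φ=240.0°): x'=0.0013, y'=0.0313
  e−x'=0.1487;  (l²−L²−(e−x')²−y'²−z²)/2L = 0.1485
  θ3 = atan2(B,A) + arccos(C/0.2982) = 0.0005

θ₁ = -0.2609, θ₂ = 0.2615, θ₃ = 0.0005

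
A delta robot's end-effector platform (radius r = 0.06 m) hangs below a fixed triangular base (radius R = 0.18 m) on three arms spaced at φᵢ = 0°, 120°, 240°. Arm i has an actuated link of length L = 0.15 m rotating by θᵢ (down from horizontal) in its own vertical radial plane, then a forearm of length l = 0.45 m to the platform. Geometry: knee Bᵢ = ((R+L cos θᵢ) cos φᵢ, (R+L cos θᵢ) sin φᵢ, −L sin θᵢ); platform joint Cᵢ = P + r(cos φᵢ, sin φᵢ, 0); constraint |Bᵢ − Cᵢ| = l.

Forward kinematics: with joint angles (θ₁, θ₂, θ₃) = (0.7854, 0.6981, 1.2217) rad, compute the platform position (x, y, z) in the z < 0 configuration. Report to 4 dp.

arm 1 at φ=0.0°: e+L cos θ1 = 0.2261;  centre 1 = (0.2261, 0.0000, -0.1061)
centre 2 = (0.2349·cos120.0°, 0.2349·sin120.0°, -0.0964) = (-0.1175, 0.2034, -0.0964)
φ3=240.0°: virtual centre (-0.0857, -0.1484, -0.1410), radius l
eliminate P² terms by subtracting sphere 1 from 2 and 3
linear system: -0.6870x+0.4069y = 0.0021−0.0193z; -0.6234x+-0.2967y = -0.0131−-0.0698z
Cramer: x(z) = 0.0103-0.0495z;  y(z) = 0.0226-0.1311z
into |P−centre ₁|² = l²: 1.0196z² + 0.2276z + -0.1442 = 0;  Δ = 0.6399;  z = -0.5039 or 0.2807 → z<0 root = -0.5039
x = 0.0353, y = 0.0887

(0.0353, 0.0887, -0.5039)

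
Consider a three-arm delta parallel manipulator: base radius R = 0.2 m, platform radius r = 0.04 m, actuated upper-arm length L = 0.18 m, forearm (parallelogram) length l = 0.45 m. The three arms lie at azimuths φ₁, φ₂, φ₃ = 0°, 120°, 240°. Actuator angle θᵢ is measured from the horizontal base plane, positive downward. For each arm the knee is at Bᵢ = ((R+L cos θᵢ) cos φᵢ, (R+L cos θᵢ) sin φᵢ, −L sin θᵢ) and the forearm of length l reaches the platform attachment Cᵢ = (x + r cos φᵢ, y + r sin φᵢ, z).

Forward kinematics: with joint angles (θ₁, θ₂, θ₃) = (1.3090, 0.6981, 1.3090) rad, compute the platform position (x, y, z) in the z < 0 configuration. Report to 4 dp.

S1 = (0.2066·cos0.0°, 0.2066·sin0.0°, -0.1739) = (0.2066, 0.0000, -0.1739)
S2 = (0.2979·cos120.0°, 0.2979·sin120.0°, -0.1157) = (-0.1489, 0.2580, -0.1157)
arm 3 at φ=240.0°: e+L cos θ3 = 0.2066;  S3 = (-0.1033, -0.1789, -0.1739)
|S₂|²−|S₁|² = 0.0292;  |S₃|²−|S₁|² = 0.0000
[-0.7111 0.5160 0.1163]·P = 0.0292;  [-0.6198 -0.3578 0.0000]·P = 0.0000
Cramer: x(z) = -0.0182+0.0725z;  y(z) = 0.0315-0.1256z
sphere 1 gives Az²+Bz+C=0 with A=1.0210, B=0.3072, C=-0.1207;  B²−4AC=0.5875;  roots -0.5258, 0.2249;  negative root z = -0.5258
x = -0.0563, y = 0.0976

(-0.0563, 0.0976, -0.5258)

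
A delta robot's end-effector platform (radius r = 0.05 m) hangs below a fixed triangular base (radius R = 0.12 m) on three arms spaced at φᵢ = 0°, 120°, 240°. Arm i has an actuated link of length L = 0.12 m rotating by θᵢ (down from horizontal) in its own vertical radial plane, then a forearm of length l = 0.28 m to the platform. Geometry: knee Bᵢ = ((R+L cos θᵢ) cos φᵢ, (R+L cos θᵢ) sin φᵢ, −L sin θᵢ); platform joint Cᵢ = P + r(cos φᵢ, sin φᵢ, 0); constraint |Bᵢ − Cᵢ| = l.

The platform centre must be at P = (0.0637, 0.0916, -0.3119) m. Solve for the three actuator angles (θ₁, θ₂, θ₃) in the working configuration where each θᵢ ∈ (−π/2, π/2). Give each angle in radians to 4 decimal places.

arm 1 (φ=0.0°): x'=0.0637, y'=0.0916
  A=0.0063, B=-0.3119, C=(l²−L²−A²−y'²−z²)/(2L)=-0.1738
  θ1 = atan2(B,A) + arccos(C/0.3120) = 0.6111
rotate P by −φ2: (0.0475, -0.1010, -0.3119)
  e−x'=0.0225;  (l²−L²−(e−x')²−y'²−z²)/2L = -0.1833
  θ2 = atan2(B,A) + arccos(C/0.3127) = 0.6982
arm 3 (φ=240.0°): x'=-0.1112, y'=0.0094
  A=0.1812, B=-0.3119, C=(l²−L²−A²−y'²−z²)/(2L)=-0.2758
  θ3 = atan2(B,A) + arccos(C/0.3607) = 1.3967

θ₁ = 0.6111, θ₂ = 0.6982, θ₃ = 1.3967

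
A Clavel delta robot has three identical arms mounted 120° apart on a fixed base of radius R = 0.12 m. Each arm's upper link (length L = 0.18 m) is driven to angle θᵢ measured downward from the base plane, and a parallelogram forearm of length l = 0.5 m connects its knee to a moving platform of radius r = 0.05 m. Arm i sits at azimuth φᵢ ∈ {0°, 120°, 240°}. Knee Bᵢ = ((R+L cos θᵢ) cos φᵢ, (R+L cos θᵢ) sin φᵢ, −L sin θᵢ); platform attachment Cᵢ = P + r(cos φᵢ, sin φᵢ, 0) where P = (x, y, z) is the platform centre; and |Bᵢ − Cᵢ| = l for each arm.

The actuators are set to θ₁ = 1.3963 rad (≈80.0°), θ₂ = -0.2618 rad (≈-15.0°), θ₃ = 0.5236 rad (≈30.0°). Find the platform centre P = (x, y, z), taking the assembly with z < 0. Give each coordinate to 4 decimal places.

arm 1 at φ=0.0°: (R−r)+L cos θ1 = 0.1013;  O1 = (0.1013, 0.0000, -0.1773)
O2 = (0.2439·cos120.0°, 0.2439·sin120.0°, 0.0466) = (-0.1219, 0.2112, 0.0466)
φ3=240.0°: virtual centre (-0.1129, -0.1956, -0.0900), radius l
|O₂|²−|O₁|² = 0.0200;  |O₃|²−|O₁|² = 0.0174
[-0.4464 0.4224 0.4477]·P = 0.0200;  [-0.4284 -0.3912 0.1745]·P = 0.0174
Cramer: x(z) = -0.0427+0.6999z;  y(z) = 0.0022-0.3203z
into |P−O₁|² = l²: 1.5925z² + 0.1517z + -0.1979 = 0;  Δ = 1.2833;  z = -0.4033 or 0.3081 → z<0 root = -0.4033
x = -0.3250, y = 0.1313

(-0.3250, 0.1313, -0.4033)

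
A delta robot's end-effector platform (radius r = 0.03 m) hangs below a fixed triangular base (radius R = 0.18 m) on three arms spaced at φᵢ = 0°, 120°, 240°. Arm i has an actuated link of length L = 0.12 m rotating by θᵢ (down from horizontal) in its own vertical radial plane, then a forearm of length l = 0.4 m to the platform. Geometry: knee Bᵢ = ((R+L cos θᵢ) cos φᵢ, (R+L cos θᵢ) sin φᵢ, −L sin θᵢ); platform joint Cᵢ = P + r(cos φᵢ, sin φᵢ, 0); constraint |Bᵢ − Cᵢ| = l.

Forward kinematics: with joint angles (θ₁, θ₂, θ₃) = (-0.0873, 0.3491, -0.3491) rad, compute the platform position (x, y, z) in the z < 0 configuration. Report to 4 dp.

(0.0101, -0.0522, -0.2895)

φ1=0.0°: virtual centre (0.2695, 0.0000, 0.0105), radius l
arm 2 at φ=120.0°: ρ2 = 0.2628;  centre 2 = (-0.1314, 0.2276, -0.0410)
φ3=240.0°: virtual centre (-0.1314, -0.2276, 0.0410), radius l
|centre ₂|²−|centre ₁|² = -0.0020;  |centre ₃|²−|centre ₁|² = -0.0020
[-0.8018 0.4551 -0.1030]·P = -0.0020;  [-0.8018 -0.4551 0.0612]·P = -0.0020
det = 0.7299;  x = 0.0025+-0.0261z,  y = 0.0000+0.1804z
into |P−centre ₁|² = l²: 1.0332z² + -0.0070z + -0.0886 = 0;  Δ = 0.3662;  z = -0.2895 or 0.2962 → z<0 root = -0.2895
x = 0.0101, y = -0.0522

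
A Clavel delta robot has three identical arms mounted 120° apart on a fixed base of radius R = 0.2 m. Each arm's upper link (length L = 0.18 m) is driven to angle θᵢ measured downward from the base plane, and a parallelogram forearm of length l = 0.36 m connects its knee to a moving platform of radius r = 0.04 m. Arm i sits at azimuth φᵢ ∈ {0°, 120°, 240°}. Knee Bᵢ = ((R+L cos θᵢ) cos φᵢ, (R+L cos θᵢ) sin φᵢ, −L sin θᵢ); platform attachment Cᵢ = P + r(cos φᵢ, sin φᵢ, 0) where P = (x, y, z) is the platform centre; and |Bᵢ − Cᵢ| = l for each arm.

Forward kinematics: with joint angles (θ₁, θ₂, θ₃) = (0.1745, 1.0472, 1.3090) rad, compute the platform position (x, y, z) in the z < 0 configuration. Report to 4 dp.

arm 1 at φ=0.0°: (R−r)+L cos θ1 = 0.3373;  O1 = (0.3373, 0.0000, -0.0313)
O2 = (0.2500·cos120.0°, 0.2500·sin120.0°, -0.1559) = (-0.1250, 0.2165, -0.1559)
arm 3 at φ=240.0°: (R−r)+L cos θ3 = 0.2066;  O3 = (-0.1033, -0.1789, -0.1739)
|O₂|²−|O₁|² = -0.0279;  |O₃|²−|O₁|² = -0.0418
[-0.9245 0.4330 -0.2493]·P = -0.0279;  [-0.8811 -0.3578 -0.2852]·P = -0.0418
det = 0.7124;  x = 0.0394+-0.2986z,  y = 0.0197+-0.0619z
sphere 1 gives Az²+Bz+C=0 with A=1.0930, B=0.2379, C=-0.0395;  B²−4AC=0.2295;  roots -0.3280, 0.1103;  negative root z = -0.3280
x = 0.1374, y = 0.0400

(0.1374, 0.0400, -0.3280)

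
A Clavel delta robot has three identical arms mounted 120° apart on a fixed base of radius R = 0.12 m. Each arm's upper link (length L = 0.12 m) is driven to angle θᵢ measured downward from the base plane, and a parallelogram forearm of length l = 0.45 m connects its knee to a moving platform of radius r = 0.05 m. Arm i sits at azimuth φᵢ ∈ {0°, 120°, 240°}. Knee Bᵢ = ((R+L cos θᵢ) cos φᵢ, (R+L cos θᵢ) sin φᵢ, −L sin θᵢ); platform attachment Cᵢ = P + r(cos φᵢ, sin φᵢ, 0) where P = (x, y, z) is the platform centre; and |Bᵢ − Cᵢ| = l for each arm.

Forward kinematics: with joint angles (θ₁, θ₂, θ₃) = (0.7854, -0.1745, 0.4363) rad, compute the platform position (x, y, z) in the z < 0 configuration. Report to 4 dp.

arm 1 at φ=0.0°: e+L cos θ1 = 0.1549;  S1 = (0.1549, 0.0000, -0.0849)
φ2=120.0°: virtual centre (-0.0941, 0.1630, 0.0208), radius l
S3 = (0.1788·cos240.0°, 0.1788·sin240.0°, -0.0507) = (-0.0894, -0.1548, -0.0507)
|S₂|²−|S₁|² = 0.0047;  |S₃|²−|S₁|² = 0.0033
[-0.4979 0.3259 0.2114]·P = 0.0047;  [-0.4885 -0.3096 0.0683]·P = 0.0033
Cramer: x(z) = -0.0081+0.2799z;  y(z) = 0.0020-0.2210z
into |P−S₁|² = l²: 1.1272z² + 0.0776z + -0.1687 = 0;  Δ = 0.7668;  z = -0.4229 or 0.3540 → z<0 root = -0.4229
x = -0.1264, y = 0.0954

(-0.1264, 0.0954, -0.4229)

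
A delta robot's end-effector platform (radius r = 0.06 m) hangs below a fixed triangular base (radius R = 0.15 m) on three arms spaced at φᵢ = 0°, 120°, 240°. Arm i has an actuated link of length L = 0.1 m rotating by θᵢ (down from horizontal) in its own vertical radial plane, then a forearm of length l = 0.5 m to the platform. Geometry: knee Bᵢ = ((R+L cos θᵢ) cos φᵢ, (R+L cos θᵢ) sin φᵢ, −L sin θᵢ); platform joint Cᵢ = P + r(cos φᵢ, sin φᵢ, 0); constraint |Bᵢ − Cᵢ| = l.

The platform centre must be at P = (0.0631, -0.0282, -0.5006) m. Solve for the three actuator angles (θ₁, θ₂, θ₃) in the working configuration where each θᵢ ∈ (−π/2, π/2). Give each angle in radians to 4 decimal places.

φ1=0.0° → target in arm frame (0.0631, -0.0282)
  A=0.0269, B=-0.5006, C=(l²−L²−A²−y'²−z²)/(2L)=-0.0606
  γ=atan2(-0.5006,0.0269)=-1.5171;  ψ=arccos(-0.1209)=1.6920;  θ1=γ+ψ≈0.1749
arm 2 (φ=120.0°): x'=-0.0560, y'=-0.0405
  e−x'=0.1460;  (l²−L²−(e−x')²−y'²−z²)/2L = -0.1678
  √(A²+B²)=0.5214;  θ2 = -1.2871+1.8983 ≈ 0.6113
rotate P by −φ3: (-0.0071, 0.0687, -0.5006)
  A cos θ + B sin θ = C:  0.0971·cos θ + -0.5006·sin θ = -0.1238
  θ3 = atan2(B,A) + arccos(C/0.5099) = 0.4369

θ₁ = 0.1749, θ₂ = 0.6113, θ₃ = 0.4369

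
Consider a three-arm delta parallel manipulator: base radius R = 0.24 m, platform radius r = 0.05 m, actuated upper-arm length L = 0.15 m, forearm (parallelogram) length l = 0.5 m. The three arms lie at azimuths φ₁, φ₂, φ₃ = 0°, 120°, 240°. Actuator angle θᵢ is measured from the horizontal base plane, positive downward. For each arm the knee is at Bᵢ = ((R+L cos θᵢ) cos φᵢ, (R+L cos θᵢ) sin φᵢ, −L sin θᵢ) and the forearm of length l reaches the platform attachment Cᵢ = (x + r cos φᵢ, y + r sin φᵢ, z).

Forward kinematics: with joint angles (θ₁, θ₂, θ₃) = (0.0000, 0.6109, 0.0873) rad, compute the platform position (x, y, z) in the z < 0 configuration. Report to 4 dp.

(0.0460, -0.0616, -0.3997)

O1 = (0.3400·cos0.0°, 0.3400·sin0.0°, 0.0000) = (0.3400, 0.0000, 0.0000)
φ2=120.0°: virtual centre (-0.1564, 0.2710, -0.0860), radius l
φ3=240.0°: virtual centre (-0.1697, -0.2940, -0.0131), radius l
|O₂|²−|O₁|² = -0.0103;  |O₃|²−|O₁|² = -0.0002
plane₁₂: -0.9929x+0.5419y+-0.1721z = -0.0103
Cramer: x(z) = 0.0054-0.1015z;  y(z) = -0.0091+0.1315z
into |P−O₁|² = l²: 1.0276z² + 0.0655z + -0.1380 = 0;  Δ = 0.5715;  z = -0.3997 or 0.3359 → z<0 root = -0.3997
x = 0.0460, y = -0.0616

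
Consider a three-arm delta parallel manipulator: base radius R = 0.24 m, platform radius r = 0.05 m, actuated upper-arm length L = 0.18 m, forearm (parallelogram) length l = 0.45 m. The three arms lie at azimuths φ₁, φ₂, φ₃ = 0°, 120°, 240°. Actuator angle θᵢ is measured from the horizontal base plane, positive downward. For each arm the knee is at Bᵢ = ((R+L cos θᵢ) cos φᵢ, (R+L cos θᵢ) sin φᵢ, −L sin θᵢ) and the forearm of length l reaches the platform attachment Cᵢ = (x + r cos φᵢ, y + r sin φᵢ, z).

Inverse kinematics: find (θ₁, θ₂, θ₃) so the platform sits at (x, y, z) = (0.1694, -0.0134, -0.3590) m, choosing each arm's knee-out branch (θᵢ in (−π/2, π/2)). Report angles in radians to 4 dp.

φ1=0.0° → target in arm frame (0.1694, -0.0134)
  e−x'=0.0206;  (l²−L²−(e−x')²−y'²−z²)/2L = 0.1128
  γ=atan2(-0.3590,0.0206)=-1.5135;  ψ=arccos(0.3137)=1.2517;  θ1=γ+ψ≈-0.2618
arm 2 (φ=120.0°): x'=-0.0963, y'=-0.1400
  e−x'=0.2863;  (l²−L²−(e−x')²−y'²−z²)/2L = -0.1676
  θ2 = atan2(B,A) + arccos(C/0.4592) = 1.0470
arm 3 (φ=240.0°): x'=-0.0731, y'=0.1534
  A=0.2631, B=-0.3590, C=(l²−L²−A²−y'²−z²)/(2L)=-0.1431
  √(A²+B²)=0.4451;  θ3 = -0.9384+1.8982 ≈ 0.9599

θ₁ = -0.2618, θ₂ = 1.0470, θ₃ = 0.9599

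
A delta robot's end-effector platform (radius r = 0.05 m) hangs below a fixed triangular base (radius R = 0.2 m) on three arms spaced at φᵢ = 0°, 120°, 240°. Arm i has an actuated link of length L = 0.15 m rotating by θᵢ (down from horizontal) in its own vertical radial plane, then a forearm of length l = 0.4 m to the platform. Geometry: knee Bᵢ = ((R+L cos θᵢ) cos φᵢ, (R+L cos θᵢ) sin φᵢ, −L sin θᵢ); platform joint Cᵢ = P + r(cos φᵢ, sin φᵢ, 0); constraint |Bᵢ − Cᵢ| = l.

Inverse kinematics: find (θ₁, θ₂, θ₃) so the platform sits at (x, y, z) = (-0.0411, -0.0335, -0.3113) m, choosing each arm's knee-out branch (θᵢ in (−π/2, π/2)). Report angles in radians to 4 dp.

θ₁ = 0.5236, θ₂ = 0.3490, θ₃ = -0.0002

rotate P by −φ1: (-0.0411, -0.0335, -0.3113)
  A cos θ + B sin θ = C:  0.1911·cos θ + -0.3113·sin θ = 0.0098
  θ1 = atan2(B,A) + arccos(C/0.3653) = 0.5236
arm 2 (φ=120.0°): x'=-0.0085, y'=0.0523
  A cos θ + B sin θ = C:  0.1585·cos θ + -0.3113·sin θ = 0.0425
  θ2 = atan2(B,A) + arccos(C/0.3493) = 0.3490
φ3=240.0° → target in arm frame (0.0496, -0.0188)
  e−x'=0.1004;  (l²−L²−(e−x')²−y'²−z²)/2L = 0.1005
  √(A²+B²)=0.3271;  θ3 = -1.2587+1.2585 ≈ -0.0002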